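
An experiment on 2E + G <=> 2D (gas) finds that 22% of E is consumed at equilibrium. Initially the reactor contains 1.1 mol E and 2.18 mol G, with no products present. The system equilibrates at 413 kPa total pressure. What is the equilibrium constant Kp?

Kp = 0.000296 kPa^-1

Take 1.1 mol E as basis and let X be its fractional conversion, so ξ = 0.55X.
Mole table: n_E = 1.1 − 1.1X; n_G = 2.18 − 0.55X; n_D = 1.1X.
n_T = Σnᵢ = 3.28 − 0.55X.
At X = 0.22: n_E = 0.858, n_G = 2.06, n_D = 0.242, n_T = 3.16.
p_i = (n_i/n_T)·P. Kp = p_D^2 / (p_E^2 p_G) = 0.000296 kPa^-1.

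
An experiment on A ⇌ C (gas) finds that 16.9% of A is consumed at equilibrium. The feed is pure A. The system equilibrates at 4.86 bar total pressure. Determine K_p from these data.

K_p = 0.203

Take 1 mol A as basis and let X be its fractional conversion, so ξ = X.
Species balance: n_A = 1 − X; n_C = X.
n_T stays at 1 (no change in mole number).
At X = 0.169: n_A = 0.831, n_C = 0.169, n_T = 1.
p_i = (n_i/n_T)·P. K_p = p_C / (p_A) = 0.203.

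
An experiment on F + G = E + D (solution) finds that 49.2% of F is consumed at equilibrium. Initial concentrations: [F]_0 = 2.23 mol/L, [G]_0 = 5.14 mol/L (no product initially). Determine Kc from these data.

Kc = 0.263

Let X = conversion of F.
Concentrations: [F] = 2.23 − 2.23X; [G] = 5.14 − 2.23X; [E] = 2.23X; [D] = 2.23X.
At X = 0.492: [F] = 1.13, [G] = 4.04, [E] = 1.1, [D] = 1.1.
Kc = [E] [D] / ([F] [G]) = 0.263.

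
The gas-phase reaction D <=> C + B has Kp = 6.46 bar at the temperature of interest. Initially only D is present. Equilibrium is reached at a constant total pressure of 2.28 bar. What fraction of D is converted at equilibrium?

Basis: 1 mol D initially; let X = conversion of D. Extent ξ = X.
At extent ξ: n_D = 1 − X; n_C = X; n_B = X.
Summing: n_T = 1 + X.
With p_i = (n_i/n_T)P, Kp = p_C p_B / (p_D).
This yields a degree-2 equation in X; solving on (0,1), X = 0.860.

X = 0.860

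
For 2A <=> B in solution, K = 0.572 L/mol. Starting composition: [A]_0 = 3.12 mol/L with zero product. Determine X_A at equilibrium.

X = 0.593

Let X = conversion of A; extent ξ = 3.12X/2 mol/L.
Concentrations: [A] = 3.12 − 3.12X; [B] = 1.56X.
K = [B] / ([A]^2).
Equating to 0.572 L/mol: the physical root is X = 0.593.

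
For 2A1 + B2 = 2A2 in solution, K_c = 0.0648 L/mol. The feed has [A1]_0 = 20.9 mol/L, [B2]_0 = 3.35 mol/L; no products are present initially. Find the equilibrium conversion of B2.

Let X = conversion of B2; extent ξ = 3.35·X mol/L.
Concentrations: [A1] = 20.9 − 6.7X; [B2] = 3.35 − 3.35X; [A2] = 6.7X.
K_c = [A2]^2 / ([A1]^2 [B2]).
Equating to 0.0648 L/mol: the physical root is X = 0.664.

X = 0.664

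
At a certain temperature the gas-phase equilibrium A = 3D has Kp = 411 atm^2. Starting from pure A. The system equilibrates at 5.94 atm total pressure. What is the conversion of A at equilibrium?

Let X = conversion of A (basis 1 mol A); extent of reaction ξ = X.
At extent ξ: n_A = 1 − X; n_D = 3X.
Total moles n_T = 1 + 2X.
y_i = n_i/n_T, p_i = y_i·P. Kp = p_D^3 / (p_A).
This yields a degree-3 equation in X; solving on (0,1), X = 0.818.

X = 0.818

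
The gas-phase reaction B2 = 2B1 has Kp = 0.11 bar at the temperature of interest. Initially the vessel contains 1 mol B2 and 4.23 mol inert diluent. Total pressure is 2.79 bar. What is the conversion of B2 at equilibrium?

Basis: 1 mol B2 initially; let X = conversion of B2. Extent ξ = X.
Mole table: n_B2 = 1 − X; n_B1 = 2X; n_I = 4.23 (inert).
Total moles n_T = 5.23 + X.
With p_i = (n_i/n_T)P, Kp = p_B1^2 / (p_B2).
Setting this equal to 0.11 bar and taking the physical root (0 < X < 1) gives X = 0.206.

X = 0.206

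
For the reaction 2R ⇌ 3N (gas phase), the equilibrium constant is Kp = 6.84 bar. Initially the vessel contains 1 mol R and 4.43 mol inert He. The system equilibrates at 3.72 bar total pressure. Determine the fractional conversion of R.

X = 0.682

Let X = conversion of R (basis 1 mol R); extent of reaction ξ = 0.5X.
At extent ξ: n_R = 1 − X; n_N = 1.5X; n_I = 4.43 (inert).
Total moles n_T = 5.43 + 0.5X.
Mole fractions y_i = n_i/n_T; Kp = p_N^3 / (p_R^2) with p_i = y_i·P.
Substituting and setting equal to 6.84 bar gives a polynomial in X; the root in (0,1) is X = 0.682.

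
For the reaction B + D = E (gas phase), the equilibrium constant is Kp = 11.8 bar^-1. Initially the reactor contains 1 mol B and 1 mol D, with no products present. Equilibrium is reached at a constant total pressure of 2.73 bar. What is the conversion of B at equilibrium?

X = 0.826

Let X = conversion of B (basis 1 mol B); extent of reaction ξ = X.
Species balance: n_B = 1 − X; n_D = 1 − X; n_E = X.
n_T = Σnᵢ = 2 − X.
y_i = n_i/n_T, p_i = y_i·P. Kp = p_E / (p_B p_D).
Setting this equal to 11.8 bar^-1 and taking the physical root (0 < X < 1) gives X = 0.826.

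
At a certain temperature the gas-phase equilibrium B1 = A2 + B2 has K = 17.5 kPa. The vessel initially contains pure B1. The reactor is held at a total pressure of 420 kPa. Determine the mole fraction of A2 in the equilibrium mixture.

Basis: 1 mol B1 initially; let X = conversion of B1. Extent ξ = X.
At extent ξ: n_B1 = 1 − X; n_A2 = X; n_B2 = X.
n_T = Σnᵢ = 1 + X.
y_i = n_i/n_T, p_i = y_i·P. K = p_A2 p_B2 / (p_B1).
Equating to 17.5 kPa and solving on 0 < X < 1: X = 0.200.
Then n_A2 = 0.2, n_T = 1.2, so y_A2 = 0.167.

y_A2 = 0.167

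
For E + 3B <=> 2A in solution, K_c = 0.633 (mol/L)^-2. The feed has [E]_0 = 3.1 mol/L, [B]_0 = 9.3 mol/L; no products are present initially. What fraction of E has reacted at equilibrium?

Let X = conversion of E; extent ξ = 3.1·X mol/L.
Concentrations: [E] = 3.1 − 3.1X; [B] = 9.3 − 9.3X; [A] = 6.2X.
K_c = [A]^2 / ([E] [B]^3).
Equating to 0.633 (mol/L)^-2: the physical root is X = 0.675.

X = 0.675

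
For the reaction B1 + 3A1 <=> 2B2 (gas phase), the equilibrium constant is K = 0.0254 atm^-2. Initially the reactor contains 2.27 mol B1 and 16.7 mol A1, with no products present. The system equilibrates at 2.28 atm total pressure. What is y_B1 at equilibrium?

y_B1 = 0.089

Let X = conversion of B1 (basis 2.27 mol B1); extent of reaction ξ = 2.27X.
At extent ξ: n_B1 = 2.27 − 2.27X; n_A1 = 16.7 − 6.81X; n_B2 = 4.54X.
n_T = Σnᵢ = 19 − 4.54X.
y_i = n_i/n_T, p_i = y_i·P. K = p_B2^2 / (p_B1 p_A1^3).
Setting this equal to 0.0254 atm^-2 and taking the physical root (0 < X < 1) gives X = 0.316.
Then n_B1 = 1.55, n_T = 17.5, so y_B1 = 0.089.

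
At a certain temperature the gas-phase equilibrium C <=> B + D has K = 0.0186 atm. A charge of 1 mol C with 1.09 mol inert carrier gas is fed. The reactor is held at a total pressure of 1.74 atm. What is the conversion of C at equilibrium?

X = 0.143

Take 1 mol C as basis and let X be its fractional conversion, so ξ = X.
Mole table: n_C = 1 − X; n_B = X; n_D = X; n_I = 1.09 (inert).
n_T = Σnᵢ = 2.09 + X.
y_i = n_i/n_T, p_i = y_i·P. K = p_B p_D / (p_C).
This yields a degree-2 equation in X; solving on (0,1), X = 0.143.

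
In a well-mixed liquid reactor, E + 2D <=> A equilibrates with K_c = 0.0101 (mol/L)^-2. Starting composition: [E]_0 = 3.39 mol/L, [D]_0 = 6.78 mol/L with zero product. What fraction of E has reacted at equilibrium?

X = 0.220

Let X = conversion of E; extent ξ = 3.39·X mol/L.
Concentrations: [E] = 3.39 − 3.39X; [D] = 6.78 − 6.78X; [A] = 3.39X.
K_c = [A] / ([E] [D]^2).
Equating to 0.0101 (mol/L)^-2: the physical root is X = 0.220.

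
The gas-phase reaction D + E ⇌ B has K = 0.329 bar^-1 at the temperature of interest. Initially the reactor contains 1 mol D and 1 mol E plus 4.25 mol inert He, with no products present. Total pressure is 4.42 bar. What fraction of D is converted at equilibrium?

X = 0.166

Basis: 1 mol D initially; let X = conversion of D. Extent ξ = X.
Mole table: n_D = 1 − X; n_E = 1 − X; n_B = X; n_I = 4.25 (inert).
Total moles n_T = 6.25 − X.
With p_i = (n_i/n_T)P, K = p_B / (p_D p_E).
Equating to 0.329 bar^-1 and solving on 0 < X < 1: X = 0.166.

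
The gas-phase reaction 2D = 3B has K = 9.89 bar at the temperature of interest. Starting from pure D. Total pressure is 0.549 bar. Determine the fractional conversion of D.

Basis: 1 mol D initially; let X = conversion of D. Extent ξ = 0.5X.
Mole table: n_D = 1 − X; n_B = 1.5X.
n_T = Σnᵢ = 1 + 0.5X.
y_i = n_i/n_T, p_i = y_i·P. K = p_B^3 / (p_D^2).
Equating to 9.89 bar and solving on 0 < X < 1: X = 0.757.

X = 0.757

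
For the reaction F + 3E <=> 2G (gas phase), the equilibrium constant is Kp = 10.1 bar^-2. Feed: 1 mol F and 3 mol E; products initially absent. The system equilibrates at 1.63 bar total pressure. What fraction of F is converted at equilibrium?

Basis: 1 mol F initially; let X = conversion of F. Extent ξ = X.
Moles: n_F = 1 − X; n_E = 3 − 3X; n_G = 2X.
n_T = Σnᵢ = 4 − 2X.
Mole fractions y_i = n_i/n_T; Kp = p_G^2 / (p_F p_E^3) with p_i = y_i·P.
Setting this equal to 10.1 bar^-2 and taking the physical root (0 < X < 1) gives X = 0.640.

X = 0.640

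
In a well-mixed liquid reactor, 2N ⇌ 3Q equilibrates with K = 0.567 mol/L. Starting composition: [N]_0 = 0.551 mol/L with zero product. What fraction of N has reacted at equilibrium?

X = 0.451

Let X = conversion of N; extent ξ = 0.551X/2 mol/L.
Concentrations: [N] = 0.551 − 0.551X; [Q] = 0.827X.
K = [Q]^3 / ([N]^2).
Setting equal to 0.567 and solving for X on (0,1) gives X = 0.451.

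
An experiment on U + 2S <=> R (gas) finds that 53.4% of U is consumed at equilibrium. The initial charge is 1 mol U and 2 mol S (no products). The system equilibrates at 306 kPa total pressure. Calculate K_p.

Take 1 mol U as basis and let X be its fractional conversion, so ξ = X.
Mole table: n_U = 1 − X; n_S = 2 − 2X; n_R = X.
n_T = Σnᵢ = 3 − 2X.
At X = 0.534: n_U = 0.466, n_S = 0.932, n_R = 0.534, n_T = 1.93.
p_i = (n_i/n_T)·P. K_p = p_R / (p_U p_S^2) = 5.26e-05 kPa^-2.

K_p = 5.26e-05 kPa^-2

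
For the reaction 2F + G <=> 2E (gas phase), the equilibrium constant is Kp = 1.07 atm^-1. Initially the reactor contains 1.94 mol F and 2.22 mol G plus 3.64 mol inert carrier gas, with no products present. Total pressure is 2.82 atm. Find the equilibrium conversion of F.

Let X = conversion of F (basis 1.94 mol F); extent of reaction ξ = 0.97X.
At extent ξ: n_F = 1.94 − 1.94X; n_G = 2.22 − 0.97X; n_E = 1.94X; n_I = 3.64 (inert).
Summing: n_T = 7.8 − 0.97X.
Mole fractions y_i = n_i/n_T; Kp = p_E^2 / (p_F^2 p_G) with p_i = y_i·P.
Equating to 1.07 atm^-1 and solving on 0 < X < 1: X = 0.460.

X = 0.460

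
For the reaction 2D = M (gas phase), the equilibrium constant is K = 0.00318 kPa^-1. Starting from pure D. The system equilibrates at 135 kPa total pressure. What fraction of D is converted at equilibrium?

Basis: 1 mol D initially; let X = conversion of D. Extent ξ = 0.5X.
At extent ξ: n_D = 1 − X; n_M = 0.5X.
Summing: n_T = 1 − 0.5X.
y_i = n_i/n_T, p_i = y_i·P. K = p_M / (p_D^2).
Setting this equal to 0.00318 kPa^-1 and taking the physical root (0 < X < 1) gives X = 0.393.

X = 0.393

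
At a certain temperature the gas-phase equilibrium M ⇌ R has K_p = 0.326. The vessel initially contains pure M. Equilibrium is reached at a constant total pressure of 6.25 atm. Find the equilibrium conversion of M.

X = 0.246

Take 1 mol M as basis and let X be its fractional conversion, so ξ = X.
At extent ξ: n_M = 1 − X; n_R = X.
Total moles n_T = 1 (Δν = 0, constant).
With p_i = (n_i/n_T)P, K_p = p_R / (p_M).
This yields a degree-1 equation in X; solving on (0,1), X = 0.246.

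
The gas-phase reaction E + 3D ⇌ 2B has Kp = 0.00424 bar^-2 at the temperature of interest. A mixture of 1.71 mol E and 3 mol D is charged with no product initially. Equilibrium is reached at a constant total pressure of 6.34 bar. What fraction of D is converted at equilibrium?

Basis: 3 mol D initially; let X = conversion of D. Extent ξ = X.
At extent ξ: n_E = 1.71 − X; n_D = 3 − 3X; n_B = 2X.
Total moles n_T = 4.71 − 2X.
With p_i = (n_i/n_T)P, Kp = p_B^2 / (p_E p_D^3).
This yields a degree-4 equation in X; solving on (0,1), X = 0.214.

X = 0.214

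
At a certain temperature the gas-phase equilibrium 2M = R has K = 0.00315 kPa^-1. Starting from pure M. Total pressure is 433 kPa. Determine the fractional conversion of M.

X = 0.606

Basis: 1 mol M initially; let X = conversion of M. Extent ξ = 0.5X.
Mole table: n_M = 1 − X; n_R = 0.5X.
Summing: n_T = 1 − 0.5X.
y_i = n_i/n_T, p_i = y_i·P. K = p_R / (p_M^2).
Substituting and setting equal to 0.00315 kPa^-1 gives a polynomial in X; the root in (0,1) is X = 0.606.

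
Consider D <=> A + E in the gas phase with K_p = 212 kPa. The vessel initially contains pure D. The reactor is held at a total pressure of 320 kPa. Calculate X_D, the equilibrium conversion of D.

Take 1 mol D as basis and let X be its fractional conversion, so ξ = X.
Mole table: n_D = 1 − X; n_A = X; n_E = X.
Total moles n_T = 1 + X.
y_i = n_i/n_T, p_i = y_i·P. K_p = p_A p_E / (p_D).
Equating to 212 kPa and solving on 0 < X < 1: X = 0.631.

X = 0.631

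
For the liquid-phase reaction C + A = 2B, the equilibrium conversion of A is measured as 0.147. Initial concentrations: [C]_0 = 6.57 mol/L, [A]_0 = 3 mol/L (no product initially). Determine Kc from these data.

Let X = conversion of A.
Concentrations: [C] = 6.57 − 3X; [A] = 3 − 3X; [B] = 6X.
At X = 0.147: [C] = 6.13, [A] = 2.56, [B] = 0.882.
Kc = [B]^2 / ([C] [A]) = 0.0496.

Kc = 0.0496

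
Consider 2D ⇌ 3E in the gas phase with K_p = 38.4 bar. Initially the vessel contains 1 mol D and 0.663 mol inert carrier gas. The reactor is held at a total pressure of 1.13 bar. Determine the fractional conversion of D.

Take 1 mol D as basis and let X be its fractional conversion, so ξ = 0.5X.
Species balance: n_D = 1 − X; n_E = 1.5X; n_I = 0.663 (inert).
Total moles n_T = 1.66 + 0.5X.
Mole fractions y_i = n_i/n_T; K_p = p_E^3 / (p_D^2) with p_i = y_i·P.
This yields a degree-3 equation in X; solving on (0,1), X = 0.834.

X = 0.834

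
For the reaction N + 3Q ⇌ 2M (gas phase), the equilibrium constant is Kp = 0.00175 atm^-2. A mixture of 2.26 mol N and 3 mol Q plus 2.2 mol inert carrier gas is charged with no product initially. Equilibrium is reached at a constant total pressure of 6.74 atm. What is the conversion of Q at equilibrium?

X = 0.122

Let X = conversion of Q (basis 3 mol Q); extent of reaction ξ = X.
Mole table: n_N = 2.26 − X; n_Q = 3 − 3X; n_M = 2X; n_I = 2.2 (inert).
n_T = Σnᵢ = 7.46 − 2X.
y_i = n_i/n_T, p_i = y_i·P. Kp = p_M^2 / (p_N p_Q^3).
This yields a degree-4 equation in X; solving on (0,1), X = 0.122.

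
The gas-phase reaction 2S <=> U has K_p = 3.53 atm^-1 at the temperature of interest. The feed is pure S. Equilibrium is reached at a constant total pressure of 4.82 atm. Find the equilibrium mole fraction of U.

y_U = 0.785

Let X = conversion of S (basis 1 mol S); extent of reaction ξ = 0.5X.
At extent ξ: n_S = 1 − X; n_U = 0.5X.
n_T = Σnᵢ = 1 − 0.5X.
y_i = n_i/n_T, p_i = y_i·P. K_p = p_U / (p_S^2).
This yields a degree-2 equation in X; solving on (0,1), X = 0.880.
Then n_U = 0.44, n_T = 0.56, so y_U = 0.785.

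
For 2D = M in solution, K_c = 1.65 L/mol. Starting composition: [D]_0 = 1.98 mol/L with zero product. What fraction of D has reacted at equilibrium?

X = 0.678

Let X = conversion of D; extent ξ = 1.98X/2 mol/L.
Concentrations: [D] = 1.98 − 1.98X; [M] = 0.99X.
K_c = [M] / ([D]^2).
Equating to 1.65 L/mol: the physical root is X = 0.678.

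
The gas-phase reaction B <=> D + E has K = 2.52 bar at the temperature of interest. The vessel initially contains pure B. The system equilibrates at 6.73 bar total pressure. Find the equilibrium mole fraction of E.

y_E = 0.343

Take 1 mol B as basis and let X be its fractional conversion, so ξ = X.
Species balance: n_B = 1 − X; n_D = X; n_E = X.
n_T = Σnᵢ = 1 + X.
y_i = n_i/n_T, p_i = y_i·P. K = p_D p_E / (p_B).
Substituting and setting equal to 2.52 bar gives a polynomial in X; the root in (0,1) is X = 0.522.
Then n_E = 0.522, n_T = 1.52, so y_E = 0.343.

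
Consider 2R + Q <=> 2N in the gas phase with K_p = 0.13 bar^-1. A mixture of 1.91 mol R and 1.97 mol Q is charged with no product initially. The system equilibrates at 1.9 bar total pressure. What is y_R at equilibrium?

Let X = conversion of R (basis 1.91 mol R); extent of reaction ξ = 0.955X.
Mole table: n_R = 1.91 − 1.91X; n_Q = 1.97 − 0.955X; n_N = 1.91X.
n_T = Σnᵢ = 3.88 − 0.955X.
y_i = n_i/n_T, p_i = y_i·P. K_p = p_N^2 / (p_R^2 p_Q).
This yields a degree-3 equation in X; solving on (0,1), X = 0.255.
Then n_R = 1.42, n_T = 3.64, so y_R = 0.391.

y_R = 0.391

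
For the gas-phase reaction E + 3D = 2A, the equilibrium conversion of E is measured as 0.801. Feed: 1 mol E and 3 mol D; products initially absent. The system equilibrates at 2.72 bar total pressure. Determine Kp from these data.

Kp = 47.1 bar^-2

Take 1 mol E as basis and let X be its fractional conversion, so ξ = X.
At extent ξ: n_E = 1 − X; n_D = 3 − 3X; n_A = 2X.
n_T = Σnᵢ = 4 − 2X.
At X = 0.801: n_E = 0.199, n_D = 0.597, n_A = 1.6, n_T = 2.4.
p_i = (n_i/n_T)·P. Kp = p_A^2 / (p_E p_D^3) = 47.1 bar^-2.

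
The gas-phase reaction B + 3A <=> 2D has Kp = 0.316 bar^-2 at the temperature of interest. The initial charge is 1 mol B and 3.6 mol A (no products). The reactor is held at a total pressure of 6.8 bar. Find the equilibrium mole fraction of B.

Take 1 mol B as basis and let X be its fractional conversion, so ξ = X.
Mole table: n_B = 1 − X; n_A = 3.6 − 3X; n_D = 2X.
Summing: n_T = 4.6 − 2X.
Mole fractions y_i = n_i/n_T; Kp = p_D^2 / (p_B p_A^3) with p_i = y_i·P.
Setting this equal to 0.316 bar^-2 and taking the physical root (0 < X < 1) gives X = 0.671.
Then n_B = 0.329, n_T = 3.26, so y_B = 0.101.

y_B = 0.101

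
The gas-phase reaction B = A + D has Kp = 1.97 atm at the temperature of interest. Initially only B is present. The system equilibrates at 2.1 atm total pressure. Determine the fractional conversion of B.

X = 0.696

Basis: 1 mol B initially; let X = conversion of B. Extent ξ = X.
Moles: n_B = 1 − X; n_A = X; n_D = X.
n_T = Σnᵢ = 1 + X.
With p_i = (n_i/n_T)P, Kp = p_A p_D / (p_B).
Setting this equal to 1.97 atm and taking the physical root (0 < X < 1) gives X = 0.696.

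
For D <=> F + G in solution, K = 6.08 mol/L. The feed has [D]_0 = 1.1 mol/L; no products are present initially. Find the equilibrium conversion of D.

X = 0.865

Let X = conversion of D; extent ξ = 1.1·X mol/L.
Concentrations: [D] = 1.1 − 1.1X; [F] = 1.1X; [G] = 1.1X.
K = [F] [G] / ([D]).
Setting equal to 6.08 and solving for X on (0,1) gives X = 0.865.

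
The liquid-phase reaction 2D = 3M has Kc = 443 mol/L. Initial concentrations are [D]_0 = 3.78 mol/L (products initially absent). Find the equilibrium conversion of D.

Let X = conversion of D; extent ξ = 3.78X/2 mol/L.
Concentrations: [D] = 3.78 − 3.78X; [M] = 5.67X.
Kc = [M]^3 / ([D]^2).
This equals 443 at X = 0.864 (the root in 0 < X < 1).

X = 0.864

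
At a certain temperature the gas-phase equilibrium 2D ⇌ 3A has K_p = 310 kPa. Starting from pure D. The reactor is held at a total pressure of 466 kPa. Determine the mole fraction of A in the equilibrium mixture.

Take 1 mol D as basis and let X be its fractional conversion, so ξ = 0.5X.
Species balance: n_D = 1 − X; n_A = 1.5X.
Total moles n_T = 1 + 0.5X.
Mole fractions y_i = n_i/n_T; K_p = p_A^3 / (p_D^2) with p_i = y_i·P.
This yields a degree-3 equation in X; solving on (0,1), X = 0.428.
Then n_A = 0.642, n_T = 1.21, so y_A = 0.529.

y_A = 0.529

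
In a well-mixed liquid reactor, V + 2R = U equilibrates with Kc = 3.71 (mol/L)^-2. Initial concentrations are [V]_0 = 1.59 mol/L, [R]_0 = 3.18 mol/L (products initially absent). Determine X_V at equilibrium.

Let X = conversion of V; extent ξ = 1.59·X mol/L.
Concentrations: [V] = 1.59 − 1.59X; [R] = 3.18 − 3.18X; [U] = 1.59X.
Kc = [U] / ([V] [R]^2).
Setting equal to 3.71 and solving for X on (0,1) gives X = 0.731.

X = 0.731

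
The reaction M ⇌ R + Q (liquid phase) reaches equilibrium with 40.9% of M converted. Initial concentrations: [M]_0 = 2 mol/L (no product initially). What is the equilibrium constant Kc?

Let X = conversion of M.
Concentrations: [M] = 2 − 2X; [R] = 2X; [Q] = 2X.
At X = 0.409: [M] = 1.18, [R] = 0.818, [Q] = 0.818.
Kc = [R] [Q] / ([M]) = 0.566 mol/L.

Kc = 0.566 mol/L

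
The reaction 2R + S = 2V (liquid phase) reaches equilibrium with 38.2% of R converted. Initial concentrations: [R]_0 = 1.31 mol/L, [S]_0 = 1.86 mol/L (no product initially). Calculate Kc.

Let X = conversion of R.
Concentrations: [R] = 1.31 − 1.31X; [S] = 1.86 − 0.655X; [V] = 1.31X.
At X = 0.382: [R] = 0.81, [S] = 1.61, [V] = 0.5.
Kc = [V]^2 / ([R]^2 [S]) = 0.237 L/mol.

Kc = 0.237 L/mol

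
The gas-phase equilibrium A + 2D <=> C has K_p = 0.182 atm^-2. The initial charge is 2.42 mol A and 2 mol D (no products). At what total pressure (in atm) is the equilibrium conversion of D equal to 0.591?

P = 5.27 atm

Let X = conversion of D (basis 2 mol D); extent of reaction ξ = X.
Moles: n_A = 2.42 − X; n_D = 2 − 2X; n_C = X.
n_T = Σnᵢ = 4.42 − 2X.
K_p = p_C / (p_A p_D^2) with p_i = (n_i/n_T)·P.
At X = 0.591: the mole-fraction product g(X) = Π y_i^ν_i = 5.063. Since K_p = g(X)·P^{-2}, P = (g/K_p)^(1/2) = (5.063/0.182)^(1/2) = 5.27 atm.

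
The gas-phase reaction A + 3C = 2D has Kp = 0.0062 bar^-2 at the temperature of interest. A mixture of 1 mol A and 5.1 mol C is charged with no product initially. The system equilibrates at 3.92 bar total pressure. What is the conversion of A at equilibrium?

Basis: 1 mol A initially; let X = conversion of A. Extent ξ = X.
Mole table: n_A = 1 − X; n_C = 5.1 − 3X; n_D = 2X.
Total moles n_T = 6.1 − 2X.
Mole fractions y_i = n_i/n_T; Kp = p_D^2 / (p_A p_C^3) with p_i = y_i·P.
Setting this equal to 0.0062 bar^-2 and taking the physical root (0 < X < 1) gives X = 0.224.

X = 0.224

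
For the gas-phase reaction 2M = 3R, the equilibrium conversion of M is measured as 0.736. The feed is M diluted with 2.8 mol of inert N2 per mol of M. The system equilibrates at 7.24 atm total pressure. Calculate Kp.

Basis: 1 mol M initially; let X = conversion of M. Extent ξ = 0.5X.
Mole table: n_M = 1 − X; n_R = 1.5X; n_I = 2.8 (inert).
Total moles n_T = 3.8 + 0.5X.
At X = 0.736: n_M = 0.264, n_R = 1.1, n_T = 4.17.
p_i = (n_i/n_T)·P. Kp = p_R^3 / (p_M^2) = 33.5 atm.

Kp = 33.5 atm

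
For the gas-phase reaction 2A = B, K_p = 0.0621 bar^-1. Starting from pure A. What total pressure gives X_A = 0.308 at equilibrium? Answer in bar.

Let X = conversion of A (basis 1 mol A); extent of reaction ξ = 0.5X.
Mole table: n_A = 1 − X; n_B = 0.5X.
Summing: n_T = 1 − 0.5X.
K_p = p_B / (p_A^2) with p_i = (n_i/n_T)·P.
At X = 0.308: the mole-fraction product g(X) = Π y_i^ν_i = 0.2721. Since K_p = g(X)·P^{-1}, P = (g/K_p)^(1/1) = (0.2721/0.0621)^(1/1) = 4.38 bar.

P = 4.38 bar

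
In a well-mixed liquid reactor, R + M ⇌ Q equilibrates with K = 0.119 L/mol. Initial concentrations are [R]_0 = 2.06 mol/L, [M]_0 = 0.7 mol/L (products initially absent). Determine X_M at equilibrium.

X = 0.187

Let X = conversion of M; extent ξ = 0.7·X mol/L.
Concentrations: [R] = 2.06 − 0.7X; [M] = 0.7 − 0.7X; [Q] = 0.7X.
K = [Q] / ([R] [M]).
This equals 0.119 at X = 0.187 (the root in 0 < X < 1).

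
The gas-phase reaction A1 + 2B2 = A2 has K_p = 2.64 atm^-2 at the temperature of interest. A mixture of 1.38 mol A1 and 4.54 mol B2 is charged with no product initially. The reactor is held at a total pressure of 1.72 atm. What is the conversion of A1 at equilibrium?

X = 0.761

Take 1.38 mol A1 as basis and let X be its fractional conversion, so ξ = 1.38X.
At extent ξ: n_A1 = 1.38 − 1.38X; n_B2 = 4.54 − 2.76X; n_A2 = 1.38X.
Total moles n_T = 5.92 − 2.76X.
Mole fractions y_i = n_i/n_T; K_p = p_A2 / (p_A1 p_B2^2) with p_i = y_i·P.
Substituting and setting equal to 2.64 atm^-2 gives a polynomial in X; the root in (0,1) is X = 0.761.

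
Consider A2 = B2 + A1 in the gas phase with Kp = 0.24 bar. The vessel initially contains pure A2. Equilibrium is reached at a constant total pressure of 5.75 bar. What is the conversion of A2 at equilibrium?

Basis: 1 mol A2 initially; let X = conversion of A2. Extent ξ = X.
Moles: n_A2 = 1 − X; n_B2 = X; n_A1 = X.
n_T = Σnᵢ = 1 + X.
With p_i = (n_i/n_T)P, Kp = p_B2 p_A1 / (p_A2).
Substituting and setting equal to 0.24 bar gives a polynomial in X; the root in (0,1) is X = 0.200.

X = 0.200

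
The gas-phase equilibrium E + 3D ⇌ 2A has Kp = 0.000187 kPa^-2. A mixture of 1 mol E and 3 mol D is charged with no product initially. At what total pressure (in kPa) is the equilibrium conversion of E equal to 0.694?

Let X = conversion of E (basis 1 mol E); extent of reaction ξ = X.
Species balance: n_E = 1 − X; n_D = 3 − 3X; n_A = 2X.
n_T = Σnᵢ = 4 − 2X.
Kp = p_A^2 / (p_E p_D^3) with p_i = (n_i/n_T)·P.
At X = 0.694: the mole-fraction product g(X) = Π y_i^ν_i = 55.52. Since Kp = g(X)·P^{-2}, P = (g/Kp)^(1/2) = (55.52/0.000187)^(1/2) = 545 kPa.

P = 545 kPa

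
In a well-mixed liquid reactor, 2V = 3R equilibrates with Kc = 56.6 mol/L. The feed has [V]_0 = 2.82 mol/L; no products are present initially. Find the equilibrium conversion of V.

Let X = conversion of V; extent ξ = 2.82X/2 mol/L.
Concentrations: [V] = 2.82 − 2.82X; [R] = 4.23X.
Kc = [R]^3 / ([V]^2).
Setting equal to 56.6 and solving for X on (0,1) gives X = 0.739.

X = 0.739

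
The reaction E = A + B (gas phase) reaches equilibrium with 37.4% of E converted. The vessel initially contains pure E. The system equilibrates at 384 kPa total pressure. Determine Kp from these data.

Let X = conversion of E (basis 1 mol E); extent of reaction ξ = X.
Species balance: n_E = 1 − X; n_A = X; n_B = X.
n_T = Σnᵢ = 1 + X.
At X = 0.374: n_E = 0.626, n_A = 0.374, n_B = 0.374, n_T = 1.37.
p_i = (n_i/n_T)·P. Kp = p_A p_B / (p_E) = 62.4 kPa.

Kp = 62.4 kPa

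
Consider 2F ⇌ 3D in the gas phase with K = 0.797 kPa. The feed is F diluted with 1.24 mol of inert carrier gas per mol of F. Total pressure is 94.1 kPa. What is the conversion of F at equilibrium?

Let X = conversion of F (basis 1 mol F); extent of reaction ξ = 0.5X.
Species balance: n_F = 1 − X; n_D = 1.5X; n_I = 1.24 (inert).
Summing: n_T = 2.24 + 0.5X.
y_i = n_i/n_T, p_i = y_i·P. K = p_D^3 / (p_F^2).
This yields a degree-3 equation in X; solving on (0,1), X = 0.160.

X = 0.160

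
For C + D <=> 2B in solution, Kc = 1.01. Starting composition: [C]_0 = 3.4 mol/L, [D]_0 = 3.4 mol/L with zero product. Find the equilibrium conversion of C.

Let X = conversion of C; extent ξ = 3.4·X mol/L.
Concentrations: [C] = 3.4 − 3.4X; [D] = 3.4 − 3.4X; [B] = 6.8X.
Kc = [B]^2 / ([C] [D]).
Solving Kc = 1.01 for X ∈ (0,1): X = 0.334.

X = 0.334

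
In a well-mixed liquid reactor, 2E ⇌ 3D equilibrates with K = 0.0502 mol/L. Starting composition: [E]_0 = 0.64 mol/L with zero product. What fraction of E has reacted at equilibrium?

Let X = conversion of E; extent ξ = 0.64X/2 mol/L.
Concentrations: [E] = 0.64 − 0.64X; [D] = 0.96X.
K = [D]^3 / ([E]^2).
Setting equal to 0.0502 and solving for X on (0,1) gives X = 0.238.

X = 0.238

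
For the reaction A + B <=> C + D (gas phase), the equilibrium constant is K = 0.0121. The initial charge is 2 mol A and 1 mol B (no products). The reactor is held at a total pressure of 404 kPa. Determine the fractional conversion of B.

Take 1 mol B as basis and let X be its fractional conversion, so ξ = X.
Species balance: n_A = 2 − X; n_B = 1 − X; n_C = X; n_D = X.
Total moles n_T = 3 (Δν = 0, constant).
Mole fractions y_i = n_i/n_T; K = p_C p_D / (p_A p_B) with p_i = y_i·P.
This yields a degree-2 equation in X; solving on (0,1), X = 0.139.

X = 0.139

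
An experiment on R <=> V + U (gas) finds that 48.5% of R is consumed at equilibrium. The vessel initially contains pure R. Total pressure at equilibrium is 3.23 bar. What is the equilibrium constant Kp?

Kp = 0.993 bar

Take 1 mol R as basis and let X be its fractional conversion, so ξ = X.
Species balance: n_R = 1 − X; n_V = X; n_U = X.
Summing: n_T = 1 + X.
At X = 0.485: n_R = 0.515, n_V = 0.485, n_U = 0.485, n_T = 1.48.
p_i = (n_i/n_T)·P. Kp = p_V p_U / (p_R) = 0.993 bar.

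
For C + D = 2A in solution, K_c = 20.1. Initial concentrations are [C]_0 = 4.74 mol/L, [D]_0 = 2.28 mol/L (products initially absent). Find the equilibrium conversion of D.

X = 0.874

Let X = conversion of D; extent ξ = 2.28·X mol/L.
Concentrations: [C] = 4.74 − 2.28X; [D] = 2.28 − 2.28X; [A] = 4.56X.
K_c = [A]^2 / ([C] [D]).
Setting equal to 20.1 and solving for X on (0,1) gives X = 0.874.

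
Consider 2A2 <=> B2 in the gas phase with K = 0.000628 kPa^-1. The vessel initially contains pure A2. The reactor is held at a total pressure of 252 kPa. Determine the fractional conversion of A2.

Basis: 1 mol A2 initially; let X = conversion of A2. Extent ξ = 0.5X.
Species balance: n_A2 = 1 − X; n_B2 = 0.5X.
Total moles n_T = 1 − 0.5X.
Mole fractions y_i = n_i/n_T; K = p_B2 / (p_A2^2) with p_i = y_i·P.
Setting this equal to 0.000628 kPa^-1 and taking the physical root (0 < X < 1) gives X = 0.217.

X = 0.217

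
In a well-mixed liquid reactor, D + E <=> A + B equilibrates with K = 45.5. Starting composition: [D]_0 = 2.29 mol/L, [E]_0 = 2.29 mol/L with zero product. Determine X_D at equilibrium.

X = 0.871

Let X = conversion of D; extent ξ = 2.29·X mol/L.
Concentrations: [D] = 2.29 − 2.29X; [E] = 2.29 − 2.29X; [A] = 2.29X; [B] = 2.29X.
K = [A] [B] / ([D] [E]).
Equating to 45.5: the physical root is X = 0.871.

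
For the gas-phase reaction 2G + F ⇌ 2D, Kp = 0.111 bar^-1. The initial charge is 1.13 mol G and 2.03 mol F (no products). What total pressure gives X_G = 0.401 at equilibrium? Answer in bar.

P = 6.57 bar

Take 1.13 mol G as basis and let X be its fractional conversion, so ξ = 0.565X.
Species balance: n_G = 1.13 − 1.13X; n_F = 2.03 − 0.565X; n_D = 1.13X.
n_T = Σnᵢ = 3.16 − 0.565X.
Kp = p_D^2 / (p_G^2 p_F) with p_i = (n_i/n_T)·P.
At X = 0.401: the mole-fraction product g(X) = Π y_i^ν_i = 0.729. Since Kp = g(X)·P^{-1}, P = (g/Kp)^(1/1) = (0.729/0.111)^(1/1) = 6.57 bar.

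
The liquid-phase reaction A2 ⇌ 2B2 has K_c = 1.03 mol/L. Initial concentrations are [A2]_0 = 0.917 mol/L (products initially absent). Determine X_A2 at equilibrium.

Let X = conversion of A2; extent ξ = 0.917·X mol/L.
Concentrations: [A2] = 0.917 − 0.917X; [B2] = 1.83X.
K_c = [B2]^2 / ([A2]).
Setting equal to 1.03 and solving for X on (0,1) gives X = 0.408.

X = 0.408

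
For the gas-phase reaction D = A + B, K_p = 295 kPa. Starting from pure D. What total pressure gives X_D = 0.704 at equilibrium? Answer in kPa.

P = 300 kPa

Take 1 mol D as basis and let X be its fractional conversion, so ξ = X.
At extent ξ: n_D = 1 − X; n_A = X; n_B = X.
n_T = Σnᵢ = 1 + X.
K_p = p_A p_B / (p_D) with p_i = (n_i/n_T)·P.
At X = 0.704: the mole-fraction product g(X) = Π y_i^ν_i = 0.9826. Since K_p = g(X)·P^{1}, P = (K_p/g)^(1/1) = (295/0.9826)^(1/1) = 300 kPa.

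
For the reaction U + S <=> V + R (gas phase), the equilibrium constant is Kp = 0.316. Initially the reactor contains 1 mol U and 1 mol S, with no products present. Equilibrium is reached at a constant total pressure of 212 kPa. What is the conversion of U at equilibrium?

X = 0.360

Basis: 1 mol U initially; let X = conversion of U. Extent ξ = X.
Moles: n_U = 1 − X; n_S = 1 − X; n_V = X; n_R = X.
Total moles n_T = 2 (Δν = 0, constant).
y_i = n_i/n_T, p_i = y_i·P. Kp = p_V p_R / (p_U p_S).
Substituting and setting equal to 0.316 gives a polynomial in X; the root in (0,1) is X = 0.360.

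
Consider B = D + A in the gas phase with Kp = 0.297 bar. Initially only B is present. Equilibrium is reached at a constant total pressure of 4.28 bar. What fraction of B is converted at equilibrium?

X = 0.255

Basis: 1 mol B initially; let X = conversion of B. Extent ξ = X.
Mole table: n_B = 1 − X; n_D = X; n_A = X.
n_T = Σnᵢ = 1 + X.
Mole fractions y_i = n_i/n_T; Kp = p_D p_A / (p_B) with p_i = y_i·P.
Setting this equal to 0.297 bar and taking the physical root (0 < X < 1) gives X = 0.255.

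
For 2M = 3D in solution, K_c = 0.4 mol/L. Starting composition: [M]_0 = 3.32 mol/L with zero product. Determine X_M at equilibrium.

X = 0.268

Let X = conversion of M; extent ξ = 3.32X/2 mol/L.
Concentrations: [M] = 3.32 − 3.32X; [D] = 4.98X.
K_c = [D]^3 / ([M]^2).
Equating to 0.4 mol/L: the physical root is X = 0.268.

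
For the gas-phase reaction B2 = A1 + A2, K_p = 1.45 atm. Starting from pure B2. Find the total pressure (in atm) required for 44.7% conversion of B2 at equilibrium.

Basis: 1 mol B2 initially; let X = conversion of B2. Extent ξ = X.
Mole table: n_B2 = 1 − X; n_A1 = X; n_A2 = X.
Total moles n_T = 1 + X.
K_p = p_A1 p_A2 / (p_B2) with p_i = (n_i/n_T)·P.
At X = 0.447: the mole-fraction product g(X) = Π y_i^ν_i = 0.2497. Since K_p = g(X)·P^{1}, P = (K_p/g)^(1/1) = (1.45/0.2497)^(1/1) = 5.81 atm.

P = 5.81 atm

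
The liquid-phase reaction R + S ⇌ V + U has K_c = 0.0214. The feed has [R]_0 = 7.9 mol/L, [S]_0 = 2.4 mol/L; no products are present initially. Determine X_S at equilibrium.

Let X = conversion of S; extent ξ = 2.4·X mol/L.
Concentrations: [R] = 7.9 − 2.4X; [S] = 2.4 − 2.4X; [V] = 2.4X; [U] = 2.4X.
K_c = [V] [U] / ([R] [S]).
Setting equal to 0.0214 and solving for X on (0,1) gives X = 0.225.

X = 0.225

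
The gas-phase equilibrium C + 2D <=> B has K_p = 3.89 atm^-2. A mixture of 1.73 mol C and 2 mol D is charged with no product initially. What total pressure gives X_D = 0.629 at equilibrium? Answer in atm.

P = 1.28 atm

Take 2 mol D as basis and let X be its fractional conversion, so ξ = X.
Mole table: n_C = 1.73 − X; n_D = 2 − 2X; n_B = X.
Total moles n_T = 3.73 − 2X.
K_p = p_B / (p_C p_D^2) with p_i = (n_i/n_T)·P.
At X = 0.629: the mole-fraction product g(X) = Π y_i^ν_i = 6.341. Since K_p = g(X)·P^{-2}, P = (g/K_p)^(1/2) = (6.341/3.89)^(1/2) = 1.28 atm.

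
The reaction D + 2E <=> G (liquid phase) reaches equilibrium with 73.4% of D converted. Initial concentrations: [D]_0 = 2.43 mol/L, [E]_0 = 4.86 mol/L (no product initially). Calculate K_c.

Let X = conversion of D.
Concentrations: [D] = 2.43 − 2.43X; [E] = 4.86 − 4.86X; [G] = 2.43X.
At X = 0.734: [D] = 0.646, [E] = 1.29, [G] = 1.78.
K_c = [G] / ([D] [E]^2) = 1.65 (mol/L)^-2.

K_c = 1.65 (mol/L)^-2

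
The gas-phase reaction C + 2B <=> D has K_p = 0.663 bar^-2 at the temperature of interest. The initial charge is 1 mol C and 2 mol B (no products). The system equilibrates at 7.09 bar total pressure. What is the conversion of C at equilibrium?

Take 1 mol C as basis and let X be its fractional conversion, so ξ = X.
Mole table: n_C = 1 − X; n_B = 2 − 2X; n_D = X.
Total moles n_T = 3 − 2X.
With p_i = (n_i/n_T)P, K_p = p_D / (p_C p_B^2).
Setting this equal to 0.663 bar^-2 and taking the physical root (0 < X < 1) gives X = 0.769.

X = 0.769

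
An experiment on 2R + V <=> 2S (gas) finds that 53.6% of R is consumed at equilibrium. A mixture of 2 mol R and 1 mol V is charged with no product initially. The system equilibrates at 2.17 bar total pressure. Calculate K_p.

K_p = 3.27 bar^-1

Let X = conversion of R (basis 2 mol R); extent of reaction ξ = X.
Mole table: n_R = 2 − 2X; n_V = 1 − X; n_S = 2X.
Summing: n_T = 3 − X.
At X = 0.536: n_R = 0.928, n_V = 0.464, n_S = 1.07, n_T = 2.46.
p_i = (n_i/n_T)·P. K_p = p_S^2 / (p_R^2 p_V) = 3.27 bar^-1.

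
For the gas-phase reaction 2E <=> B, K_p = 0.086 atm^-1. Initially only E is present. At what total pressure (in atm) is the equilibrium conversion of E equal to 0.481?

P = 7.89 atm

Let X = conversion of E (basis 1 mol E); extent of reaction ξ = 0.5X.
Species balance: n_E = 1 − X; n_B = 0.5X.
Summing: n_T = 1 − 0.5X.
K_p = p_B / (p_E^2) with p_i = (n_i/n_T)·P.
At X = 0.481: the mole-fraction product g(X) = Π y_i^ν_i = 0.6781. Since K_p = g(X)·P^{-1}, P = (g/K_p)^(1/1) = (0.6781/0.086)^(1/1) = 7.89 atm.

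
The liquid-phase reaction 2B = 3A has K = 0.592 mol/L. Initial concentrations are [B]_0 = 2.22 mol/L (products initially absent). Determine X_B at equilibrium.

X = 0.329

Let X = conversion of B; extent ξ = 2.22X/2 mol/L.
Concentrations: [B] = 2.22 − 2.22X; [A] = 3.33X.
K = [A]^3 / ([B]^2).
This equals 0.592 at X = 0.329 (the root in 0 < X < 1).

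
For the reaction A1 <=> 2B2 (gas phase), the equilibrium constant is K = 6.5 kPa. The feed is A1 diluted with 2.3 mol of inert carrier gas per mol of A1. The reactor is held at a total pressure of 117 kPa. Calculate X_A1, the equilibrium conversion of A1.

Let X = conversion of A1 (basis 1 mol A1); extent of reaction ξ = X.
Species balance: n_A1 = 1 − X; n_B2 = 2X; n_I = 2.3 (inert).
Total moles n_T = 3.3 + X.
With p_i = (n_i/n_T)P, K = p_B2^2 / (p_A1).
Setting this equal to 6.5 kPa and taking the physical root (0 < X < 1) gives X = 0.197.

X = 0.197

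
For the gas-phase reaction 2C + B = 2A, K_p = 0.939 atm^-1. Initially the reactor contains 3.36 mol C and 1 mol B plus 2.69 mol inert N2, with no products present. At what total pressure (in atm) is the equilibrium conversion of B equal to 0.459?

Take 1 mol B as basis and let X be its fractional conversion, so ξ = X.
At extent ξ: n_C = 3.36 − 2X; n_B = 1 − X; n_A = 2X; n_I = 2.69 (inert).
n_T = Σnᵢ = 7.05 − X.
K_p = p_A^2 / (p_C^2 p_B) with p_i = (n_i/n_T)·P.
At X = 0.459: the mole-fraction product g(X) = Π y_i^ν_i = 1.722. Since K_p = g(X)·P^{-1}, P = (g/K_p)^(1/1) = (1.722/0.939)^(1/1) = 1.83 atm.

P = 1.83 atm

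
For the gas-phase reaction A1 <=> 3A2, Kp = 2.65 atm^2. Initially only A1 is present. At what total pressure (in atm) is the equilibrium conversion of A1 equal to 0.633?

Take 1 mol A1 as basis and let X be its fractional conversion, so ξ = X.
At extent ξ: n_A1 = 1 − X; n_A2 = 3X.
n_T = Σnᵢ = 1 + 2X.
Kp = p_A2^3 / (p_A1) with p_i = (n_i/n_T)·P.
At X = 0.633: the mole-fraction product g(X) = Π y_i^ν_i = 3.634. Since Kp = g(X)·P^{2}, P = (Kp/g)^(1/2) = (2.65/3.634)^(1/2) = 0.854 atm.

P = 0.854 atm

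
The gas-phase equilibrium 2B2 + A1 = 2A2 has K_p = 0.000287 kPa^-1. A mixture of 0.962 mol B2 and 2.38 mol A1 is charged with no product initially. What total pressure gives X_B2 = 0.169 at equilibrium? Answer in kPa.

Basis: 0.962 mol B2 initially; let X = conversion of B2. Extent ξ = 0.481X.
Mole table: n_B2 = 0.962 − 0.962X; n_A1 = 2.38 − 0.481X; n_A2 = 0.962X.
n_T = Σnᵢ = 3.34 − 0.481X.
K_p = p_A2^2 / (p_B2^2 p_A1) with p_i = (n_i/n_T)·P.
At X = 0.169: the mole-fraction product g(X) = Π y_i^ν_i = 0.05867. Since K_p = g(X)·P^{-1}, P = (g/K_p)^(1/1) = (0.05867/0.000287)^(1/1) = 204 kPa.

P = 204 kPa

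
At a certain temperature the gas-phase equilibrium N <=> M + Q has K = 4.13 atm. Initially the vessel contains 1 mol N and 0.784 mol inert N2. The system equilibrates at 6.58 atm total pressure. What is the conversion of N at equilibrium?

Let X = conversion of N (basis 1 mol N); extent of reaction ξ = X.
At extent ξ: n_N = 1 − X; n_M = X; n_Q = X; n_I = 0.784 (inert).
n_T = Σnᵢ = 1.78 + X.
Mole fractions y_i = n_i/n_T; K = p_M p_Q / (p_N) with p_i = y_i·P.
Setting this equal to 4.13 atm and taking the physical root (0 < X < 1) gives X = 0.692.

X = 0.692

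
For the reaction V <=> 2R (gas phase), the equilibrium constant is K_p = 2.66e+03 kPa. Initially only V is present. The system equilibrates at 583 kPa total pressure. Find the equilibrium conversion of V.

Take 1 mol V as basis and let X be its fractional conversion, so ξ = X.
Species balance: n_V = 1 − X; n_R = 2X.
Summing: n_T = 1 + X.
With p_i = (n_i/n_T)P, K_p = p_R^2 / (p_V).
This yields a degree-2 equation in X; solving on (0,1), X = 0.730.

X = 0.730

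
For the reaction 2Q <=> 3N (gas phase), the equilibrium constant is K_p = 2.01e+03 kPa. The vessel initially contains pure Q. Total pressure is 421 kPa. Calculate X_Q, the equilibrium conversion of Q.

X = 0.632

Basis: 1 mol Q initially; let X = conversion of Q. Extent ξ = 0.5X.
At extent ξ: n_Q = 1 − X; n_N = 1.5X.
Total moles n_T = 1 + 0.5X.
y_i = n_i/n_T, p_i = y_i·P. K_p = p_N^3 / (p_Q^2).
This yields a degree-3 equation in X; solving on (0,1), X = 0.632.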